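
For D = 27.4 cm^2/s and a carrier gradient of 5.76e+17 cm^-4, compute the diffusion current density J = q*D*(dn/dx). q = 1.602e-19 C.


Step 1: J = q * D * (dn/dx)
Step 2: J = 1.602e-19 * 27.4 * 5.76e+17
Step 3: J = 2.53e+00 A/cm^2

2.53e+00


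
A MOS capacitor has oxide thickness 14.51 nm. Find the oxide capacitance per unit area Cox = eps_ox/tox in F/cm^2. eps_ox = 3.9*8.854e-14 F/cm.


Step 1: eps_ox = 3.9 * 8.854e-14 = 3.45306e-13 F/cm
Step 2: tox in cm = 14.51 nm * 1e-7 = 1.4510e-06 cm
Step 3: Cox = 3.45306e-13 / 1.4510e-06 = 2.38e-07 F/cm^2

2.38e-07


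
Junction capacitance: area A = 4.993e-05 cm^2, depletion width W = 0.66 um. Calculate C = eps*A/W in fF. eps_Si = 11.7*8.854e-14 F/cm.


Step 1: eps_Si = 11.7 * 8.854e-14 = 1.035918e-12 F/cm
Step 2: W in cm = 0.66 * 1e-4 = 6.60e-05 cm
Step 3: C = 1.035918e-12 * 4.993e-05 / 6.60e-05 = 7.836877e-13 F
Step 4: C = 783.69 fF

783.69


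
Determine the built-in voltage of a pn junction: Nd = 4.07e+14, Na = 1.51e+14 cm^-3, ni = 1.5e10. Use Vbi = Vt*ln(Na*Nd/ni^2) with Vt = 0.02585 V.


Step 1: Compute Na*Nd/ni^2 = 1.51e+14 * 4.07e+14 / (1.5e10)^2 = 2.7314e+08
Step 2: ln(2.7314e+08) = 19.4255
Step 3: Vbi = 0.02585 * 19.4255 = 0.502 V

0.502


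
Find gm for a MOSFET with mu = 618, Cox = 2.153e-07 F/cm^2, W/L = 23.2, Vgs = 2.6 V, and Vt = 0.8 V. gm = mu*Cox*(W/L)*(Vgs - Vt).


Step 1: Vov = Vgs - Vt = 2.6 - 0.8 = 1.8 V
Step 2: gm = mu * Cox * (W/L) * Vov
Step 3: gm = 618 * 2.153e-07 * 23.2 * 1.8 = 5.56e-03 S

5.56e-03


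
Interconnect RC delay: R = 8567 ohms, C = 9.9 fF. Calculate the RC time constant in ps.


Step 1: tau = R * C
Step 2: tau = 8567 * 9.9 fF = 8567 * 9.9e-15 F
Step 3: tau = 8.48133e-11 s = 84.8133 ps

84.8133


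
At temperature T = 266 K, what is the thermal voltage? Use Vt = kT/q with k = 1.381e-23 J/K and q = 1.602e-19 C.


Step 1: kT = 1.381e-23 * 266 = 3.67346e-21 J
Step 2: Vt = kT/q = 3.67346e-21 / 1.602e-19
Step 3: Vt = 0.02293 V

0.02293


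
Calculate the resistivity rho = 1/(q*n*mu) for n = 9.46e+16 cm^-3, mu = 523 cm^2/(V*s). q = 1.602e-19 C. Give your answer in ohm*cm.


Step 1: sigma = q * n * mu = 1.602e-19 * 9.46e+16 * 523 = 7.92602e+00 S/cm
Step 2: rho = 1 / sigma = 1 / 7.92602e+00 = 0.1262 ohm*cm

0.1262


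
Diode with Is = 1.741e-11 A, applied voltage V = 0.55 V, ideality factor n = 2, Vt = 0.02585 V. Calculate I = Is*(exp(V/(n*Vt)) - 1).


Step 1: V/(n*Vt) = 0.55/(2*0.02585) = 10.6383
Step 2: exp(10.6383) = 4.1702e+04
Step 3: I = 1.741e-11 * (4.1702e+04 - 1) = 7.26e-07 A

7.26e-07


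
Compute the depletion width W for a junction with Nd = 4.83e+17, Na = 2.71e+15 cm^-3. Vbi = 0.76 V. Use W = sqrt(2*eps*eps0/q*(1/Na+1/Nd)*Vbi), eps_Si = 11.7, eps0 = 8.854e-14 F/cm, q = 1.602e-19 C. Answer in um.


Step 1: 1/Na + 1/Nd = 1/2.71e+15 + 1/4.83e+17 = 3.71074e-16
Step 2: 2*eps*eps0/q = 2*11.7*8.854e-14/1.602e-19 = 1.293281e+07
Step 3: W^2 = 1.293281e+07 * 3.71074e-16 * 0.76 = 3.64726e-09
Step 4: W = sqrt(3.64726e-09) = 6.039e-05 cm = 0.6039 um

0.6039


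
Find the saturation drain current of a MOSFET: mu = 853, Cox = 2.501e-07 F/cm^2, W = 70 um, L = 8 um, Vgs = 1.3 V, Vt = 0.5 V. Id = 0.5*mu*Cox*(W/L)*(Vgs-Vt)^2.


Step 1: Overdrive voltage Vov = Vgs - Vt = 1.3 - 0.5 = 0.8 V
Step 2: W/L = 70/8 = 8.75
Step 3: Id = 0.5 * 853 * 2.501e-07 * 8.75 * 0.8^2
Step 4: Id = 5.97e-04 A

5.97e-04


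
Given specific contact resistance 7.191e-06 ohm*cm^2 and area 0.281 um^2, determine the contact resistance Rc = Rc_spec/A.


Step 1: Convert area to cm^2: 0.281 um^2 = 2.8100e-09 cm^2
Step 2: Rc = Rc_spec / A = 7.191e-06 / 2.8100e-09
Step 3: Rc = 2.56e+03 ohms

2.56e+03


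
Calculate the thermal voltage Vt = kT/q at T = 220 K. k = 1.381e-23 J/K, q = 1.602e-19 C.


Step 1: kT = 1.381e-23 * 220 = 3.0382e-21 J
Step 2: Vt = kT/q = 3.0382e-21 / 1.602e-19
Step 3: Vt = 0.01897 V

0.01897


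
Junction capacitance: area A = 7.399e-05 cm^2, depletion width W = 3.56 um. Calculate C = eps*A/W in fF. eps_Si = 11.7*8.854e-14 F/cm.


Step 1: eps_Si = 11.7 * 8.854e-14 = 1.035918e-12 F/cm
Step 2: W in cm = 3.56 * 1e-4 = 3.56e-04 cm
Step 3: C = 1.035918e-12 * 7.399e-05 / 3.56e-04 = 2.153022e-13 F
Step 4: C = 215.3 fF

215.3


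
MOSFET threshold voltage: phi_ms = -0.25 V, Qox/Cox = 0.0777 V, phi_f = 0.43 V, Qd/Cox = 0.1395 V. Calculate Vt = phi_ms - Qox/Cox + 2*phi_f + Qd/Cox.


Step 1: Vt = phi_ms - Qox/Cox + 2*phi_f + Qd/Cox
Step 2: Vt = -0.25 - 0.0777 + 2*0.43 + 0.1395
Step 3: Vt = -0.25 - 0.0777 + 0.86 + 0.1395
Step 4: Vt = 0.6718 V

0.6718


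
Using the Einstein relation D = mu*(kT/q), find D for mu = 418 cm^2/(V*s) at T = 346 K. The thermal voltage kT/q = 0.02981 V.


Step 1: D = mu * (kT/q)
Step 2: D = 418 * 0.02981
Step 3: D = 12.46 cm^2/s

12.46


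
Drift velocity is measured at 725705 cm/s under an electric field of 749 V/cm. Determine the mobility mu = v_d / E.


Step 1: mu = v_d / E
Step 2: mu = 725705 / 749
Step 3: mu = 968.9 cm^2/(V*s)

968.9


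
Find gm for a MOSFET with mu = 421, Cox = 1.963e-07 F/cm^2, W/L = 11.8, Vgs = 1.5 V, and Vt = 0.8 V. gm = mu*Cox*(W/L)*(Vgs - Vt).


Step 1: Vov = Vgs - Vt = 1.5 - 0.8 = 0.7 V
Step 2: gm = mu * Cox * (W/L) * Vov
Step 3: gm = 421 * 1.963e-07 * 11.8 * 0.7 = 6.83e-04 S

6.83e-04


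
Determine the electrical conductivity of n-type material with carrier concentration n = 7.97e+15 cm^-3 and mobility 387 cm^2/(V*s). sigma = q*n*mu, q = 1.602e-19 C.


Step 1: sigma = q * n * mu
Step 2: sigma = 1.602e-19 * 7.97e+15 * 387
Step 3: sigma = 4.941e-01 S/cm

4.941e-01


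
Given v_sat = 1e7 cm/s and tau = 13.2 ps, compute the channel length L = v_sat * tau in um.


Step 1: tau in seconds = 13.2 ps * 1e-12 = 1.3200e-11 s
Step 2: L = v_sat * tau = 1e7 * 1.3200e-11 = 1.3200e-04 cm
Step 3: L in um = 1.3200e-04 * 1e4 = 1.32 um

1.32


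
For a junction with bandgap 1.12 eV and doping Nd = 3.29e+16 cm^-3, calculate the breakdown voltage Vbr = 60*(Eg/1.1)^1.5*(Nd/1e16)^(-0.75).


Step 1: Eg/1.1 = 1.12/1.1 = 1.018182
Step 2: (Eg/1.1)^1.5 = 1.018182^1.5 = 1.027397
Step 3: (Nd/1e16)^(-0.75) = (3.29)^(-0.75) = 0.409358
Step 4: Vbr = 60 * 1.027397 * 0.409358 = 25.2 V

25.2


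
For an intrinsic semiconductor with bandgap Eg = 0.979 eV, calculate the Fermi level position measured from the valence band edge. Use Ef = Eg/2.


Step 1: For an intrinsic semiconductor, the Fermi level sits at midgap.
Step 2: Ef = Eg / 2 = 0.979 / 2 = 0.4895 eV

0.4895


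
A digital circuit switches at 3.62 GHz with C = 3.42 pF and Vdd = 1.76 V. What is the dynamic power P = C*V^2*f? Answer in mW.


Step 1: V^2 = 1.76^2 = 3.0976 V^2
Step 2: P = C*V^2*f = 3.42e-12 F * 3.0976 * 3.62e9 Hz
Step 3: P = 3.834952704e-02 W
Step 4: P = 38.35 mW

38.35


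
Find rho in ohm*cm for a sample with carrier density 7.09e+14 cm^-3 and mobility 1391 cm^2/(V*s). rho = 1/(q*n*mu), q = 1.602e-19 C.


Step 1: sigma = q * n * mu = 1.602e-19 * 7.09e+14 * 1391 = 1.57992e-01 S/cm
Step 2: rho = 1 / sigma = 1 / 1.57992e-01 = 6.329 ohm*cm

6.329


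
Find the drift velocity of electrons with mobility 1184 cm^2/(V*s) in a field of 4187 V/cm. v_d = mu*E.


Step 1: v_d = mu * E
Step 2: v_d = 1184 * 4187 = 4957408
Step 3: v_d = 4.96e+06 cm/s

4.96e+06


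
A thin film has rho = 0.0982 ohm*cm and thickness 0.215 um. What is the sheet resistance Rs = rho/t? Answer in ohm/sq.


Step 1: Convert thickness to cm: t = 0.215 um = 2.1500e-05 cm
Step 2: Rs = rho / t = 0.0982 / 2.1500e-05
Step 3: Rs = 4567.4 ohm/sq

4567.4


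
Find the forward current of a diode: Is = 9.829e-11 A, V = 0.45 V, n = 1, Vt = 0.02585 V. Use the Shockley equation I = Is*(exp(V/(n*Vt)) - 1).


Step 1: V/(n*Vt) = 0.45/(1*0.02585) = 17.4081
Step 2: exp(17.4081) = 3.6328e+07
Step 3: I = 9.829e-11 * (3.6328e+07 - 1) = 3.57e-03 A

3.57e-03


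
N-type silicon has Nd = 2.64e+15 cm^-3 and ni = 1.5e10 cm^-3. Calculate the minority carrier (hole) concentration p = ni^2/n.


Step 1: Since Nd >> ni, n ≈ Nd = 2.64e+15 cm^-3
Step 2: p = ni^2 / n = (1.5e10)^2 / 2.64e+15
Step 3: p = 2.25e20 / 2.64e+15 = 8.52e+04 cm^-3

8.52e+04


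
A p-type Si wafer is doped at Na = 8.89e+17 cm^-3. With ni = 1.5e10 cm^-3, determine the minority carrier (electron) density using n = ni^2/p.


Step 1: Majority hole concentration p ≈ Na = 8.89e+17 cm^-3
Step 2: n = ni^2 / Na = (1.5e10)^2 / 8.89e+17
Step 3: n = 2.53e+02 cm^-3

2.53e+02


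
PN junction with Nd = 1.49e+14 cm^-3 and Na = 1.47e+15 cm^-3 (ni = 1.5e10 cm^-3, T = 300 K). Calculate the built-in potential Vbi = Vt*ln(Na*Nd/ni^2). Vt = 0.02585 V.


Step 1: Compute Na*Nd/ni^2 = 1.47e+15 * 1.49e+14 / (1.5e10)^2 = 9.7347e+08
Step 2: ln(9.7347e+08) = 20.6964
Step 3: Vbi = 0.02585 * 20.6964 = 0.535 V

0.535


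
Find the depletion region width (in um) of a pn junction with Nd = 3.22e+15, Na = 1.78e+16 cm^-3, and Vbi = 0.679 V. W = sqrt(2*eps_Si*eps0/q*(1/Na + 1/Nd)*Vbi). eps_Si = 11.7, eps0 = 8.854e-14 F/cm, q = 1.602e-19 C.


Step 1: 1/Na + 1/Nd = 1/1.78e+16 + 1/3.22e+15 = 3.66739e-16
Step 2: 2*eps*eps0/q = 2*11.7*8.854e-14/1.602e-19 = 1.293281e+07
Step 3: W^2 = 1.293281e+07 * 3.66739e-16 * 0.679 = 3.22047e-09
Step 4: W = sqrt(3.22047e-09) = 5.675e-05 cm = 0.5675 um

0.5675


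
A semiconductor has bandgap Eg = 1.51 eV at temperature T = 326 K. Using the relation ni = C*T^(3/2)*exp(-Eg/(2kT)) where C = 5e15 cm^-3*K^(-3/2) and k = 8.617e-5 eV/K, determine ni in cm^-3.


Step 1: Compute kT = 8.617e-5 * 326 = 0.02809142 eV
Step 2: Exponent = -Eg/(2kT) = -1.51/(2*0.02809142) = -26.87653
Step 3: T^(3/2) = 326^1.5 = 5886.08
Step 4: ni = 5e15 * 5886.08 * exp(-26.87653) = 6.26e+07 cm^-3

6.26e+07


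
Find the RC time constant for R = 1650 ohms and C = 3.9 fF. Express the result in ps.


Step 1: tau = R * C
Step 2: tau = 1650 * 3.9 fF = 1650 * 3.9e-15 F
Step 3: tau = 6.435e-12 s = 6.435 ps

6.435


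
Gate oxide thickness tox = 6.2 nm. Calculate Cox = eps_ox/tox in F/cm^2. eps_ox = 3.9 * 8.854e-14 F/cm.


Step 1: eps_ox = 3.9 * 8.854e-14 = 3.45306e-13 F/cm
Step 2: tox in cm = 6.2 nm * 1e-7 = 6.2000e-07 cm
Step 3: Cox = 3.45306e-13 / 6.2000e-07 = 5.57e-07 F/cm^2

5.57e-07


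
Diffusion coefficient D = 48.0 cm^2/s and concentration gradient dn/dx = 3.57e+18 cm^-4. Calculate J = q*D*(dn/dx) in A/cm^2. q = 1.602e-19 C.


Step 1: J = q * D * (dn/dx)
Step 2: J = 1.602e-19 * 48.0 * 3.57e+18
Step 3: J = 2.75e+01 A/cm^2

2.75e+01


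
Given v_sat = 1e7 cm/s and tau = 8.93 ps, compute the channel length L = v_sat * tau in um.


Step 1: tau in seconds = 8.93 ps * 1e-12 = 8.9300e-12 s
Step 2: L = v_sat * tau = 1e7 * 8.9300e-12 = 8.9300e-05 cm
Step 3: L in um = 8.9300e-05 * 1e4 = 0.893 um

0.893


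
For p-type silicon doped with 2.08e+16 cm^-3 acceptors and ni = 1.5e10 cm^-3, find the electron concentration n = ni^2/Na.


Step 1: Majority hole concentration p ≈ Na = 2.08e+16 cm^-3
Step 2: n = ni^2 / Na = (1.5e10)^2 / 2.08e+16
Step 3: n = 1.08e+04 cm^-3

1.08e+04


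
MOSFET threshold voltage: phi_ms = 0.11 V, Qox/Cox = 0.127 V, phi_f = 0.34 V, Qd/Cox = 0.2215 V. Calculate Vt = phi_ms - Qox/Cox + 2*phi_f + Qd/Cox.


Step 1: Vt = phi_ms - Qox/Cox + 2*phi_f + Qd/Cox
Step 2: Vt = 0.11 - 0.127 + 2*0.34 + 0.2215
Step 3: Vt = 0.11 - 0.127 + 0.68 + 0.2215
Step 4: Vt = 0.8845 V

0.8845


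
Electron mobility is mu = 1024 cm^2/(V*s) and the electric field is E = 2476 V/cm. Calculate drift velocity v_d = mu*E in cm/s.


Step 1: v_d = mu * E
Step 2: v_d = 1024 * 2476 = 2535424
Step 3: v_d = 2.54e+06 cm/s

2.54e+06


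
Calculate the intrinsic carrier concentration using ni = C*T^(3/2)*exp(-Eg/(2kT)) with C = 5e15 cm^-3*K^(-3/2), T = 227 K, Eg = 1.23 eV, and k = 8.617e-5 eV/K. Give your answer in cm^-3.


Step 1: Compute kT = 8.617e-5 * 227 = 0.01956059 eV
Step 2: Exponent = -Eg/(2kT) = -1.23/(2*0.01956059) = -31.44077
Step 3: T^(3/2) = 227^1.5 = 3420.10
Step 4: ni = 5e15 * 3420.10 * exp(-31.44077) = 3.79e+05 cm^-3

3.79e+05


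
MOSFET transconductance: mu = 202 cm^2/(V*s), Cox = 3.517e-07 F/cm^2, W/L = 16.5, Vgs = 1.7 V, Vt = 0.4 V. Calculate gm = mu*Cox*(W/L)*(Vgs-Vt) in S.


Step 1: Vov = Vgs - Vt = 1.7 - 0.4 = 1.3 V
Step 2: gm = mu * Cox * (W/L) * Vov
Step 3: gm = 202 * 3.517e-07 * 16.5 * 1.3 = 1.52e-03 S

1.52e-03


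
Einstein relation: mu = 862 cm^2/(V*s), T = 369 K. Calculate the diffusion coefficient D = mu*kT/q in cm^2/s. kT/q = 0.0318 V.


Step 1: D = mu * (kT/q)
Step 2: D = 862 * 0.0318
Step 3: D = 27.41 cm^2/s

27.41


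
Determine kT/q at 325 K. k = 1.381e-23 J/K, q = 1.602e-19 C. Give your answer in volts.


Step 1: kT = 1.381e-23 * 325 = 4.48825e-21 J
Step 2: Vt = kT/q = 4.48825e-21 / 1.602e-19
Step 3: Vt = 0.02802 V

0.02802


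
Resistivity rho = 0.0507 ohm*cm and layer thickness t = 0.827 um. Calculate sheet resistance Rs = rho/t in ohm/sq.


Step 1: Convert thickness to cm: t = 0.827 um = 8.2700e-05 cm
Step 2: Rs = rho / t = 0.0507 / 8.2700e-05
Step 3: Rs = 613.1 ohm/sq

613.1


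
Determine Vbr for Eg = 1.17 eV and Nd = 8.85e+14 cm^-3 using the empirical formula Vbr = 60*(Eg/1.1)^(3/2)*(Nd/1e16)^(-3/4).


Step 1: Eg/1.1 = 1.17/1.1 = 1.063636
Step 2: (Eg/1.1)^1.5 = 1.063636^1.5 = 1.096957
Step 3: (Nd/1e16)^(-0.75) = (0.0885)^(-0.75) = 6.163005
Step 4: Vbr = 60 * 1.096957 * 6.163005 = 405.6 V

405.6


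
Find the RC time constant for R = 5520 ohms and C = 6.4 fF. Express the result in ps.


Step 1: tau = R * C
Step 2: tau = 5520 * 6.4 fF = 5520 * 6.4e-15 F
Step 3: tau = 3.5328e-11 s = 35.328 ps

35.328


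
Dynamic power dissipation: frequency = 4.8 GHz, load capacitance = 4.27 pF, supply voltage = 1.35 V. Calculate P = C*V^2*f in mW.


Step 1: V^2 = 1.35^2 = 1.8225 V^2
Step 2: P = C*V^2*f = 4.27e-12 F * 1.8225 * 4.8e9 Hz
Step 3: P = 3.735396e-02 W
Step 4: P = 37.354 mW

37.354


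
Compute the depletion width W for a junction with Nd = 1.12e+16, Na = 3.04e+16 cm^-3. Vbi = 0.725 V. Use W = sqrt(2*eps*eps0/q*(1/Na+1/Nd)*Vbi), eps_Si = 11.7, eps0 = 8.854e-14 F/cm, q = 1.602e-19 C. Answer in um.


Step 1: 1/Na + 1/Nd = 1/3.04e+16 + 1/1.12e+16 = 1.22180e-16
Step 2: 2*eps*eps0/q = 2*11.7*8.854e-14/1.602e-19 = 1.293281e+07
Step 3: W^2 = 1.293281e+07 * 1.22180e-16 * 0.725 = 1.14559e-09
Step 4: W = sqrt(1.14559e-09) = 3.385e-05 cm = 0.3385 um

0.3385


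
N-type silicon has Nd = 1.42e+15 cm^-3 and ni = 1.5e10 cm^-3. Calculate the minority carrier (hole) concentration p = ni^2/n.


Step 1: Since Nd >> ni, n ≈ Nd = 1.42e+15 cm^-3
Step 2: p = ni^2 / n = (1.5e10)^2 / 1.42e+15
Step 3: p = 2.25e20 / 1.42e+15 = 1.58e+05 cm^-3

1.58e+05


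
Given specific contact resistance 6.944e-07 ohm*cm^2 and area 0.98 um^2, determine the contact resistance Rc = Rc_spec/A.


Step 1: Convert area to cm^2: 0.98 um^2 = 9.8000e-09 cm^2
Step 2: Rc = Rc_spec / A = 6.944e-07 / 9.8000e-09
Step 3: Rc = 7.09e+01 ohms

7.09e+01


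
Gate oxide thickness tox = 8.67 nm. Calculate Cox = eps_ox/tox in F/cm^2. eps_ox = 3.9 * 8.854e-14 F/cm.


Step 1: eps_ox = 3.9 * 8.854e-14 = 3.45306e-13 F/cm
Step 2: tox in cm = 8.67 nm * 1e-7 = 8.6700e-07 cm
Step 3: Cox = 3.45306e-13 / 8.6700e-07 = 3.98e-07 F/cm^2

3.98e-07


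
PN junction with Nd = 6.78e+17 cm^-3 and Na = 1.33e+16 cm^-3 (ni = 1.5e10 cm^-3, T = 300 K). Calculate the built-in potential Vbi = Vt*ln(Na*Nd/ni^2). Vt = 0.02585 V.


Step 1: Compute Na*Nd/ni^2 = 1.33e+16 * 6.78e+17 / (1.5e10)^2 = 4.0077e+13
Step 2: ln(4.0077e+13) = 31.3218
Step 3: Vbi = 0.02585 * 31.3218 = 0.81 V

0.81


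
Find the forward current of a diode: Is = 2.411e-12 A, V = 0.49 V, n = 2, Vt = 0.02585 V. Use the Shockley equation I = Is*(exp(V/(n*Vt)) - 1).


Step 1: V/(n*Vt) = 0.49/(2*0.02585) = 9.4778
Step 2: exp(9.4778) = 1.3066e+04
Step 3: I = 2.411e-12 * (1.3066e+04 - 1) = 3.15e-08 A

3.15e-08


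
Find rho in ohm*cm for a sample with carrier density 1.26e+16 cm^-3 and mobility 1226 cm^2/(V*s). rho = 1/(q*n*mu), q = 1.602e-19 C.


Step 1: sigma = q * n * mu = 1.602e-19 * 1.26e+16 * 1226 = 2.47471e+00 S/cm
Step 2: rho = 1 / sigma = 1 / 2.47471e+00 = 0.4041 ohm*cm

0.4041


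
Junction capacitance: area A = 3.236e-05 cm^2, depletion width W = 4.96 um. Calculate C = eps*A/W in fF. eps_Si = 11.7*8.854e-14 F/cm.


Step 1: eps_Si = 11.7 * 8.854e-14 = 1.035918e-12 F/cm
Step 2: W in cm = 4.96 * 1e-4 = 4.96e-04 cm
Step 3: C = 1.035918e-12 * 3.236e-05 / 4.96e-04 = 6.758530e-14 F
Step 4: C = 67.59 fF

67.59


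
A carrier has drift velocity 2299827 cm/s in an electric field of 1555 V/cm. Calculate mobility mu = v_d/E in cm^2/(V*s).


Step 1: mu = v_d / E
Step 2: mu = 2299827 / 1555
Step 3: mu = 1478.99 cm^2/(V*s)

1478.99


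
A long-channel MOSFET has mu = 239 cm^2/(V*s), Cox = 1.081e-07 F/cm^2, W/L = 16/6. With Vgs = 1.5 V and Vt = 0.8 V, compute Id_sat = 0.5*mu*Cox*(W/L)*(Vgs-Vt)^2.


Step 1: Overdrive voltage Vov = Vgs - Vt = 1.5 - 0.8 = 0.7 V
Step 2: W/L = 16/6 = 2.66667
Step 3: Id = 0.5 * 239 * 1.081e-07 * 2.66667 * 0.7^2
Step 4: Id = 1.69e-05 A

1.69e-05


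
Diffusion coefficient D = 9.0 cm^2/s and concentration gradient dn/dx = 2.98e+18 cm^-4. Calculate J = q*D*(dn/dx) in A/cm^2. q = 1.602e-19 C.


Step 1: J = q * D * (dn/dx)
Step 2: J = 1.602e-19 * 9.0 * 2.98e+18
Step 3: J = 4.30e+00 A/cm^2

4.30e+00


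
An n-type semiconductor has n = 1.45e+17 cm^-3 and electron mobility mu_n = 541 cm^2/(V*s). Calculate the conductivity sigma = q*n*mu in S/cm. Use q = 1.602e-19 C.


Step 1: sigma = q * n * mu
Step 2: sigma = 1.602e-19 * 1.45e+17 * 541
Step 3: sigma = 1.257e+01 S/cm

1.257e+01


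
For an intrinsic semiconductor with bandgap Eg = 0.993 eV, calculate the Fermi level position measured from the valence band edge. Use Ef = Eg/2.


Step 1: For an intrinsic semiconductor, the Fermi level sits at midgap.
Step 2: Ef = Eg / 2 = 0.993 / 2 = 0.4965 eV

0.4965


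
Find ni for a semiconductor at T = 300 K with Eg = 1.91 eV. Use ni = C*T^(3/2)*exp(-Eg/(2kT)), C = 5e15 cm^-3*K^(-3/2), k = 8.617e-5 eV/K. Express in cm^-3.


Step 1: Compute kT = 8.617e-5 * 300 = 0.025851 eV
Step 2: Exponent = -Eg/(2kT) = -1.91/(2*0.025851) = -36.94248
Step 3: T^(3/2) = 300^1.5 = 5196.15
Step 4: ni = 5e15 * 5196.15 * exp(-36.94248) = 2.35e+03 cm^-3

2.35e+03


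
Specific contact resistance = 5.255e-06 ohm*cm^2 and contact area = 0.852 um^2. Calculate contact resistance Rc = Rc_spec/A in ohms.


Step 1: Convert area to cm^2: 0.852 um^2 = 8.5200e-09 cm^2
Step 2: Rc = Rc_spec / A = 5.255e-06 / 8.5200e-09
Step 3: Rc = 6.17e+02 ohms

6.17e+02


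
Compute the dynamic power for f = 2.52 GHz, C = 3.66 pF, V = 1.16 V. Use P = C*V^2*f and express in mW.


Step 1: V^2 = 1.16^2 = 1.3456 V^2
Step 2: P = C*V^2*f = 3.66e-12 F * 1.3456 * 2.52e9 Hz
Step 3: P = 1.241073792e-02 W
Step 4: P = 12.411 mW

12.411


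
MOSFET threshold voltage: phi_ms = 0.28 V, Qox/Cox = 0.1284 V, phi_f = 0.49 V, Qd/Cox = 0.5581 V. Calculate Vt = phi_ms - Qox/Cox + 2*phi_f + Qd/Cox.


Step 1: Vt = phi_ms - Qox/Cox + 2*phi_f + Qd/Cox
Step 2: Vt = 0.28 - 0.1284 + 2*0.49 + 0.5581
Step 3: Vt = 0.28 - 0.1284 + 0.98 + 0.5581
Step 4: Vt = 1.6897 V

1.6897


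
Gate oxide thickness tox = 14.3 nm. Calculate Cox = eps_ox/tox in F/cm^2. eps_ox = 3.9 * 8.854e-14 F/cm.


Step 1: eps_ox = 3.9 * 8.854e-14 = 3.45306e-13 F/cm
Step 2: tox in cm = 14.3 nm * 1e-7 = 1.4300e-06 cm
Step 3: Cox = 3.45306e-13 / 1.4300e-06 = 2.41e-07 F/cm^2

2.41e-07


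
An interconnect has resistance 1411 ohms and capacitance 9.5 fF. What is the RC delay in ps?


Step 1: tau = R * C
Step 2: tau = 1411 * 9.5 fF = 1411 * 9.5e-15 F
Step 3: tau = 1.34045e-11 s = 13.4045 ps

13.4045


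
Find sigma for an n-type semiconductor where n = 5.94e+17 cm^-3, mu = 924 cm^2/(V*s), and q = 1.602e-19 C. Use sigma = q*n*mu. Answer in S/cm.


Step 1: sigma = q * n * mu
Step 2: sigma = 1.602e-19 * 5.94e+17 * 924
Step 3: sigma = 8.793e+01 S/cm

8.793e+01


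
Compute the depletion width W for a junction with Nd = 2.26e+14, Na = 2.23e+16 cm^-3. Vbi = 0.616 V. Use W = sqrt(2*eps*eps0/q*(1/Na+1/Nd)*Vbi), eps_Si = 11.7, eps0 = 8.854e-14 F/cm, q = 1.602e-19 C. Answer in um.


Step 1: 1/Na + 1/Nd = 1/2.23e+16 + 1/2.26e+14 = 4.46962e-15
Step 2: 2*eps*eps0/q = 2*11.7*8.854e-14/1.602e-19 = 1.293281e+07
Step 3: W^2 = 1.293281e+07 * 4.46962e-15 * 0.616 = 3.56077e-08
Step 4: W = sqrt(3.56077e-08) = 1.887e-04 cm = 1.887 um

1.887


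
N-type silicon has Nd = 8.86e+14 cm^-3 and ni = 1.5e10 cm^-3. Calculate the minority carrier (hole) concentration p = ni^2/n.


Step 1: Since Nd >> ni, n ≈ Nd = 8.86e+14 cm^-3
Step 2: p = ni^2 / n = (1.5e10)^2 / 8.86e+14
Step 3: p = 2.25e20 / 8.86e+14 = 2.54e+05 cm^-3

2.54e+05


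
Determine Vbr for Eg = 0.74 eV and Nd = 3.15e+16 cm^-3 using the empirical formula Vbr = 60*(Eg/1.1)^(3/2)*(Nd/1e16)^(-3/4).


Step 1: Eg/1.1 = 0.74/1.1 = 0.672727
Step 2: (Eg/1.1)^1.5 = 0.672727^1.5 = 0.551770
Step 3: (Nd/1e16)^(-0.75) = (3.15)^(-0.75) = 0.422929
Step 4: Vbr = 60 * 0.551770 * 0.422929 = 14.0 V

14.0


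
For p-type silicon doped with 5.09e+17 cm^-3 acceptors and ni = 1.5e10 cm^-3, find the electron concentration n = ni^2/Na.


Step 1: Majority hole concentration p ≈ Na = 5.09e+17 cm^-3
Step 2: n = ni^2 / Na = (1.5e10)^2 / 5.09e+17
Step 3: n = 4.42e+02 cm^-3

4.42e+02


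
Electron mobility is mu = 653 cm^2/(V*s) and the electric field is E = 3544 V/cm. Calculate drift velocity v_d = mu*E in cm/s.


Step 1: v_d = mu * E
Step 2: v_d = 653 * 3544 = 2314232
Step 3: v_d = 2.31e+06 cm/s

2.31e+06


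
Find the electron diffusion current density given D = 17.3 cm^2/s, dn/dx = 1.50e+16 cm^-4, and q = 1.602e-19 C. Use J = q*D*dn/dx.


Step 1: J = q * D * (dn/dx)
Step 2: J = 1.602e-19 * 17.3 * 1.50e+16
Step 3: J = 4.16e-02 A/cm^2

4.16e-02


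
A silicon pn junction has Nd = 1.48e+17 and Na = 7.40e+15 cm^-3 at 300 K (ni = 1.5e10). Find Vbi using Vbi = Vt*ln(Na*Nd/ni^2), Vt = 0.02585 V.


Step 1: Compute Na*Nd/ni^2 = 7.40e+15 * 1.48e+17 / (1.5e10)^2 = 4.8676e+12
Step 2: ln(4.8676e+12) = 29.2136
Step 3: Vbi = 0.02585 * 29.2136 = 0.755 V

0.755


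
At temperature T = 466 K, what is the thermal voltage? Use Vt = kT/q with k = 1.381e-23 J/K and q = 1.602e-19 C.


Step 1: kT = 1.381e-23 * 466 = 6.43546e-21 J
Step 2: Vt = kT/q = 6.43546e-21 / 1.602e-19
Step 3: Vt = 0.04017 V

0.04017


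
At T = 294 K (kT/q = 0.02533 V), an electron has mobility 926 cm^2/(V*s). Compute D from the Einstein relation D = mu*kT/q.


Step 1: D = mu * (kT/q)
Step 2: D = 926 * 0.02533
Step 3: D = 23.46 cm^2/s

23.46


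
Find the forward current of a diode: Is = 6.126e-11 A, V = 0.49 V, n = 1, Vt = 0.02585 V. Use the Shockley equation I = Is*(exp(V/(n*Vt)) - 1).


Step 1: V/(n*Vt) = 0.49/(1*0.02585) = 18.9555
Step 2: exp(18.9555) = 1.7071e+08
Step 3: I = 6.126e-11 * (1.7071e+08 - 1) = 1.05e-02 A

1.05e-02


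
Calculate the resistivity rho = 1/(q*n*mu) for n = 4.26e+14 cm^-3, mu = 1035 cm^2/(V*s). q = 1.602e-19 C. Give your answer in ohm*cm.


Step 1: sigma = q * n * mu = 1.602e-19 * 4.26e+14 * 1035 = 7.06338e-02 S/cm
Step 2: rho = 1 / sigma = 1 / 7.06338e-02 = 14.16 ohm*cm

14.16


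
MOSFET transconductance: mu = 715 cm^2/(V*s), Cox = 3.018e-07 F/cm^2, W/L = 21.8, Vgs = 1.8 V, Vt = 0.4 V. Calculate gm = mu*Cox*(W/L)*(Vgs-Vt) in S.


Step 1: Vov = Vgs - Vt = 1.8 - 0.4 = 1.4 V
Step 2: gm = mu * Cox * (W/L) * Vov
Step 3: gm = 715 * 3.018e-07 * 21.8 * 1.4 = 6.59e-03 S

6.59e-03


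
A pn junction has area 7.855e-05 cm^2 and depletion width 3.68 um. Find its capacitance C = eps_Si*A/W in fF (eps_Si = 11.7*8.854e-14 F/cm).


Step 1: eps_Si = 11.7 * 8.854e-14 = 1.035918e-12 F/cm
Step 2: W in cm = 3.68 * 1e-4 = 3.68e-04 cm
Step 3: C = 1.035918e-12 * 7.855e-05 / 3.68e-04 = 2.211178e-13 F
Step 4: C = 221.12 fF

221.12


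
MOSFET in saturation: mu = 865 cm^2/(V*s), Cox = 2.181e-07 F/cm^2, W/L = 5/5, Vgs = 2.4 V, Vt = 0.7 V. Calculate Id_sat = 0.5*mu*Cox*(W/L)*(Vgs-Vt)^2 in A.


Step 1: Overdrive voltage Vov = Vgs - Vt = 2.4 - 0.7 = 1.7 V
Step 2: W/L = 5/5 = 1
Step 3: Id = 0.5 * 865 * 2.181e-07 * 1 * 1.7^2
Step 4: Id = 2.73e-04 A

2.73e-04


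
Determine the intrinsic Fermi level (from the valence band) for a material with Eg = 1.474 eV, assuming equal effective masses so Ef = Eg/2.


Step 1: For an intrinsic semiconductor, the Fermi level sits at midgap.
Step 2: Ef = Eg / 2 = 1.474 / 2 = 0.737 eV

0.737


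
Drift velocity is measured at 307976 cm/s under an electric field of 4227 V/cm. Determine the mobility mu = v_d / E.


Step 1: mu = v_d / E
Step 2: mu = 307976 / 4227
Step 3: mu = 72.86 cm^2/(V*s)

72.86


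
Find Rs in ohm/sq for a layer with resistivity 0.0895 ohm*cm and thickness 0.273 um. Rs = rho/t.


Step 1: Convert thickness to cm: t = 0.273 um = 2.7300e-05 cm
Step 2: Rs = rho / t = 0.0895 / 2.7300e-05
Step 3: Rs = 3278.4 ohm/sq

3278.4


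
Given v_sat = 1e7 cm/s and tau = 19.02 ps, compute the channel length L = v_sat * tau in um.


Step 1: tau in seconds = 19.02 ps * 1e-12 = 1.9020e-11 s
Step 2: L = v_sat * tau = 1e7 * 1.9020e-11 = 1.9020e-04 cm
Step 3: L in um = 1.9020e-04 * 1e4 = 1.902 um

1.902


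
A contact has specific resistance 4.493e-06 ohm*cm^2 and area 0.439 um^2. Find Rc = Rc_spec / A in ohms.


Step 1: Convert area to cm^2: 0.439 um^2 = 4.3900e-09 cm^2
Step 2: Rc = Rc_spec / A = 4.493e-06 / 4.3900e-09
Step 3: Rc = 1.02e+03 ohms

1.02e+03


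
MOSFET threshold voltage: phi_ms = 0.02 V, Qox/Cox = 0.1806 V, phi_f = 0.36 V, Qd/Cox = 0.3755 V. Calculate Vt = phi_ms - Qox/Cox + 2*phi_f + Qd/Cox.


Step 1: Vt = phi_ms - Qox/Cox + 2*phi_f + Qd/Cox
Step 2: Vt = 0.02 - 0.1806 + 2*0.36 + 0.3755
Step 3: Vt = 0.02 - 0.1806 + 0.72 + 0.3755
Step 4: Vt = 0.9349 V

0.9349


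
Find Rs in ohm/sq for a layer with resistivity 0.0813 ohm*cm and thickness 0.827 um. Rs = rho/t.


Step 1: Convert thickness to cm: t = 0.827 um = 8.2700e-05 cm
Step 2: Rs = rho / t = 0.0813 / 8.2700e-05
Step 3: Rs = 983.1 ohm/sq

983.1


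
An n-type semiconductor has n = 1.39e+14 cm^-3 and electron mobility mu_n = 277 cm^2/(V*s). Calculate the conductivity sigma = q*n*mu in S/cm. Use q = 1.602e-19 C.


Step 1: sigma = q * n * mu
Step 2: sigma = 1.602e-19 * 1.39e+14 * 277
Step 3: sigma = 6.168e-03 S/cm

6.168e-03


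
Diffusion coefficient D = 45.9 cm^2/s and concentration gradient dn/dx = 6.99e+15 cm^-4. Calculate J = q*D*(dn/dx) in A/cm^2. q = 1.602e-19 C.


Step 1: J = q * D * (dn/dx)
Step 2: J = 1.602e-19 * 45.9 * 6.99e+15
Step 3: J = 5.14e-02 A/cm^2

5.14e-02


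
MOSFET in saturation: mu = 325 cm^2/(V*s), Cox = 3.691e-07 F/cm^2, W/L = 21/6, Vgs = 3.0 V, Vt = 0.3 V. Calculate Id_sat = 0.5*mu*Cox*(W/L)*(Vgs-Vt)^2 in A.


Step 1: Overdrive voltage Vov = Vgs - Vt = 3.0 - 0.3 = 2.7 V
Step 2: W/L = 21/6 = 3.5
Step 3: Id = 0.5 * 325 * 3.691e-07 * 3.5 * 2.7^2
Step 4: Id = 1.53e-03 A

1.53e-03


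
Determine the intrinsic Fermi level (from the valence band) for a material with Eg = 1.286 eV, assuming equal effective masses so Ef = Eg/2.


Step 1: For an intrinsic semiconductor, the Fermi level sits at midgap.
Step 2: Ef = Eg / 2 = 1.286 / 2 = 0.643 eV

0.643


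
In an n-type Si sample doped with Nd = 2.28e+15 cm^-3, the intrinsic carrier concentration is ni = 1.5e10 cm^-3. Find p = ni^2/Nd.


Step 1: Since Nd >> ni, n ≈ Nd = 2.28e+15 cm^-3
Step 2: p = ni^2 / n = (1.5e10)^2 / 2.28e+15
Step 3: p = 2.25e20 / 2.28e+15 = 9.87e+04 cm^-3

9.87e+04


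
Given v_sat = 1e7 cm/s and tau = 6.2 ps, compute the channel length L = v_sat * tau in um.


Step 1: tau in seconds = 6.2 ps * 1e-12 = 6.2000e-12 s
Step 2: L = v_sat * tau = 1e7 * 6.2000e-12 = 6.2000e-05 cm
Step 3: L in um = 6.2000e-05 * 1e4 = 0.62 um

0.62


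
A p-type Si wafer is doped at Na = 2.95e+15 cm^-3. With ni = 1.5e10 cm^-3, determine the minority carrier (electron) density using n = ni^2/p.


Step 1: Majority hole concentration p ≈ Na = 2.95e+15 cm^-3
Step 2: n = ni^2 / Na = (1.5e10)^2 / 2.95e+15
Step 3: n = 7.63e+04 cm^-3

7.63e+04


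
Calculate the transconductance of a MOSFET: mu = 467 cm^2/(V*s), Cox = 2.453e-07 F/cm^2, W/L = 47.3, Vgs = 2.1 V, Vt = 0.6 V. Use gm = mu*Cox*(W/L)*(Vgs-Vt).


Step 1: Vov = Vgs - Vt = 2.1 - 0.6 = 1.5 V
Step 2: gm = mu * Cox * (W/L) * Vov
Step 3: gm = 467 * 2.453e-07 * 47.3 * 1.5 = 8.13e-03 S

8.13e-03


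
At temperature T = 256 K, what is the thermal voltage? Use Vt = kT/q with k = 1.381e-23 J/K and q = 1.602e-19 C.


Step 1: kT = 1.381e-23 * 256 = 3.53536e-21 J
Step 2: Vt = kT/q = 3.53536e-21 / 1.602e-19
Step 3: Vt = 0.02207 V

0.02207


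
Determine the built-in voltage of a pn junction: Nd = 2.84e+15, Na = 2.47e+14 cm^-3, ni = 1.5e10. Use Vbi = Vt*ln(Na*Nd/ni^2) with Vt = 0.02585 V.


Step 1: Compute Na*Nd/ni^2 = 2.47e+14 * 2.84e+15 / (1.5e10)^2 = 3.1177e+09
Step 2: ln(3.1177e+09) = 21.8604
Step 3: Vbi = 0.02585 * 21.8604 = 0.565 V

0.565


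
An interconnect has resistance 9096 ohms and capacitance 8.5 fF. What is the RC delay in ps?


Step 1: tau = R * C
Step 2: tau = 9096 * 8.5 fF = 9096 * 8.5e-15 F
Step 3: tau = 7.7316e-11 s = 77.316 ps

77.316


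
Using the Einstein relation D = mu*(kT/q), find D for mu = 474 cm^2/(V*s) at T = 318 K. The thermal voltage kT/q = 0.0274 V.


Step 1: D = mu * (kT/q)
Step 2: D = 474 * 0.0274
Step 3: D = 12.99 cm^2/s

12.99


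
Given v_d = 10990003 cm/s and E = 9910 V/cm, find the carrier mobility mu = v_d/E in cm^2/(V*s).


Step 1: mu = v_d / E
Step 2: mu = 10990003 / 9910
Step 3: mu = 1108.98 cm^2/(V*s)

1108.98


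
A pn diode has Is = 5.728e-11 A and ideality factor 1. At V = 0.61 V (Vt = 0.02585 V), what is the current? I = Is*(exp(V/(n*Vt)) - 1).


Step 1: V/(n*Vt) = 0.61/(1*0.02585) = 23.5977
Step 2: exp(23.5977) = 1.7715e+10
Step 3: I = 5.728e-11 * (1.7715e+10 - 1) = 1.01e+00 A

1.01e+00


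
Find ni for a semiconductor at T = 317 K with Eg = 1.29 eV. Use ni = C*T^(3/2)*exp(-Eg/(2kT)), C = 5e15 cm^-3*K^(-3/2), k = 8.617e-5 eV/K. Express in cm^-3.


Step 1: Compute kT = 8.617e-5 * 317 = 0.02731589 eV
Step 2: Exponent = -Eg/(2kT) = -1.29/(2*0.02731589) = -23.61263
Step 3: T^(3/2) = 317^1.5 = 5644.02
Step 4: ni = 5e15 * 5644.02 * exp(-23.61263) = 1.57e+09 cm^-3

1.57e+09


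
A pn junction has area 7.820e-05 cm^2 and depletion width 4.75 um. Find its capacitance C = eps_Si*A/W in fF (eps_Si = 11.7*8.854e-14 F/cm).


Step 1: eps_Si = 11.7 * 8.854e-14 = 1.035918e-12 F/cm
Step 2: W in cm = 4.75 * 1e-4 = 4.75e-04 cm
Step 3: C = 1.035918e-12 * 7.820e-05 / 4.75e-04 = 1.705448e-13 F
Step 4: C = 170.54 fF

170.54


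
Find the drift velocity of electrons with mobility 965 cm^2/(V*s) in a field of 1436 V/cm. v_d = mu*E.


Step 1: v_d = mu * E
Step 2: v_d = 965 * 1436 = 1385740
Step 3: v_d = 1.39e+06 cm/s

1.39e+06


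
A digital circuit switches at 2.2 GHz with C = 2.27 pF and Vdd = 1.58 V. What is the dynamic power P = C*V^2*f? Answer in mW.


Step 1: V^2 = 1.58^2 = 2.4964 V^2
Step 2: P = C*V^2*f = 2.27e-12 F * 2.4964 * 2.2e9 Hz
Step 3: P = 1.24670216e-02 W
Step 4: P = 12.467 mW

12.467


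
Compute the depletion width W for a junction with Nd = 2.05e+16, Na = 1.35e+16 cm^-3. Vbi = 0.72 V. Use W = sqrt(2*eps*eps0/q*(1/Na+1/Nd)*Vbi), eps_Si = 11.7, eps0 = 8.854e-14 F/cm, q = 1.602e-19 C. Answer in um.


Step 1: 1/Na + 1/Nd = 1/1.35e+16 + 1/2.05e+16 = 1.22855e-16
Step 2: 2*eps*eps0/q = 2*11.7*8.854e-14/1.602e-19 = 1.293281e+07
Step 3: W^2 = 1.293281e+07 * 1.22855e-16 * 0.72 = 1.14398e-09
Step 4: W = sqrt(1.14398e-09) = 3.382e-05 cm = 0.3382 um

0.3382


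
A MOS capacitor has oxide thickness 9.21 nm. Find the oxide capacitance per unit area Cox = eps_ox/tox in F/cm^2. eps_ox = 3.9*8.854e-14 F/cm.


Step 1: eps_ox = 3.9 * 8.854e-14 = 3.45306e-13 F/cm
Step 2: tox in cm = 9.21 nm * 1e-7 = 9.2100e-07 cm
Step 3: Cox = 3.45306e-13 / 9.2100e-07 = 3.75e-07 F/cm^2

3.75e-07


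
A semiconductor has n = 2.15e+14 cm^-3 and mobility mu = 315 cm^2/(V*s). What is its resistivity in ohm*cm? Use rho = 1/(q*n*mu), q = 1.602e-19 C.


Step 1: sigma = q * n * mu = 1.602e-19 * 2.15e+14 * 315 = 1.08495e-02 S/cm
Step 2: rho = 1 / sigma = 1 / 1.08495e-02 = 92.17 ohm*cm

92.17


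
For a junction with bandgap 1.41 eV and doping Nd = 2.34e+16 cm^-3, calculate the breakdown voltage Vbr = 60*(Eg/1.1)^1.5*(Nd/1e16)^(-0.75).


Step 1: Eg/1.1 = 1.41/1.1 = 1.281818
Step 2: (Eg/1.1)^1.5 = 1.281818^1.5 = 1.451241
Step 3: (Nd/1e16)^(-0.75) = (2.34)^(-0.75) = 0.528552
Step 4: Vbr = 60 * 1.451241 * 0.528552 = 46.0 V

46.0


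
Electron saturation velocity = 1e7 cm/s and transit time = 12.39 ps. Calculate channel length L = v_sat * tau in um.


Step 1: tau in seconds = 12.39 ps * 1e-12 = 1.2390e-11 s
Step 2: L = v_sat * tau = 1e7 * 1.2390e-11 = 1.2390e-04 cm
Step 3: L in um = 1.2390e-04 * 1e4 = 1.239 um

1.239


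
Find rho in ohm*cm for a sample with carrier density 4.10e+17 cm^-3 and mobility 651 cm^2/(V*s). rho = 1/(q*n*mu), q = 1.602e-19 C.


Step 1: sigma = q * n * mu = 1.602e-19 * 4.10e+17 * 651 = 4.27590e+01 S/cm
Step 2: rho = 1 / sigma = 1 / 4.27590e+01 = 0.02339 ohm*cm

0.02339


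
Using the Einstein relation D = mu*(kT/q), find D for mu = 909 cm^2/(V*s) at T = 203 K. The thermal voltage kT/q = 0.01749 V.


Step 1: D = mu * (kT/q)
Step 2: D = 909 * 0.01749
Step 3: D = 15.9 cm^2/s

15.9


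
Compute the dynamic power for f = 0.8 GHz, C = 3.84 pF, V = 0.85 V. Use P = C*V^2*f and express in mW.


Step 1: V^2 = 0.85^2 = 0.7225 V^2
Step 2: P = C*V^2*f = 3.84e-12 F * 0.7225 * 0.8e9 Hz
Step 3: P = 2.21952e-03 W
Step 4: P = 2.22 mW

2.22


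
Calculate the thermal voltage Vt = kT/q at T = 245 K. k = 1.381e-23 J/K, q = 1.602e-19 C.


Step 1: kT = 1.381e-23 * 245 = 3.38345e-21 J
Step 2: Vt = kT/q = 3.38345e-21 / 1.602e-19
Step 3: Vt = 0.02112 V

0.02112


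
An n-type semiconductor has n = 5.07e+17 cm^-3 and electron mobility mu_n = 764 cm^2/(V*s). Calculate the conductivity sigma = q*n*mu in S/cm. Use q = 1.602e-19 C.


Step 1: sigma = q * n * mu
Step 2: sigma = 1.602e-19 * 5.07e+17 * 764
Step 3: sigma = 6.205e+01 S/cm

6.205e+01


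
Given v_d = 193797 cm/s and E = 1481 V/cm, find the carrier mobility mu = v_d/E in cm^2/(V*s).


Step 1: mu = v_d / E
Step 2: mu = 193797 / 1481
Step 3: mu = 130.86 cm^2/(V*s)

130.86


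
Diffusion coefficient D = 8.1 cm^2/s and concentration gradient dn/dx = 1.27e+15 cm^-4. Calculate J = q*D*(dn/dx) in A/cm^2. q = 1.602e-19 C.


Step 1: J = q * D * (dn/dx)
Step 2: J = 1.602e-19 * 8.1 * 1.27e+15
Step 3: J = 1.65e-03 A/cm^2

1.65e-03


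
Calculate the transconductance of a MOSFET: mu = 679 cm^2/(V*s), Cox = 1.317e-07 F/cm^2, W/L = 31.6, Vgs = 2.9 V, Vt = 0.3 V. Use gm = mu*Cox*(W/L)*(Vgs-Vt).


Step 1: Vov = Vgs - Vt = 2.9 - 0.3 = 2.6 V
Step 2: gm = mu * Cox * (W/L) * Vov
Step 3: gm = 679 * 1.317e-07 * 31.6 * 2.6 = 7.35e-03 S

7.35e-03


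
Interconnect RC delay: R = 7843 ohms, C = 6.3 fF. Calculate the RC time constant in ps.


Step 1: tau = R * C
Step 2: tau = 7843 * 6.3 fF = 7843 * 6.3e-15 F
Step 3: tau = 4.94109e-11 s = 49.4109 ps

49.4109


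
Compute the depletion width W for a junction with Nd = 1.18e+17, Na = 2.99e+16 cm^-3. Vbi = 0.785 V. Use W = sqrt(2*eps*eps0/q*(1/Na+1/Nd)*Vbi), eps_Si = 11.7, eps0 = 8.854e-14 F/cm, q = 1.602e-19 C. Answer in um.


Step 1: 1/Na + 1/Nd = 1/2.99e+16 + 1/1.18e+17 = 4.19194e-17
Step 2: 2*eps*eps0/q = 2*11.7*8.854e-14/1.602e-19 = 1.293281e+07
Step 3: W^2 = 1.293281e+07 * 4.19194e-17 * 0.785 = 4.25576e-10
Step 4: W = sqrt(4.25576e-10) = 2.063e-05 cm = 0.2063 um

0.2063


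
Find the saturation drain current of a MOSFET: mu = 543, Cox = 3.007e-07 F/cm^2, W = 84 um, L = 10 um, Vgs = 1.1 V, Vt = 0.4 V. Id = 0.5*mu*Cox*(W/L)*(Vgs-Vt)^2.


Step 1: Overdrive voltage Vov = Vgs - Vt = 1.1 - 0.4 = 0.7 V
Step 2: W/L = 84/10 = 8.4
Step 3: Id = 0.5 * 543 * 3.007e-07 * 8.4 * 0.7^2
Step 4: Id = 3.36e-04 A

3.36e-04


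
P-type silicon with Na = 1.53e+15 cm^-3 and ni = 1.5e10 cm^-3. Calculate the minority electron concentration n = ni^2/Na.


Step 1: Majority hole concentration p ≈ Na = 1.53e+15 cm^-3
Step 2: n = ni^2 / Na = (1.5e10)^2 / 1.53e+15
Step 3: n = 1.47e+05 cm^-3

1.47e+05


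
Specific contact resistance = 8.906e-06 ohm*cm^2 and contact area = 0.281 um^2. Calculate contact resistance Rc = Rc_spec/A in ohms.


Step 1: Convert area to cm^2: 0.281 um^2 = 2.8100e-09 cm^2
Step 2: Rc = Rc_spec / A = 8.906e-06 / 2.8100e-09
Step 3: Rc = 3.17e+03 ohms

3.17e+03


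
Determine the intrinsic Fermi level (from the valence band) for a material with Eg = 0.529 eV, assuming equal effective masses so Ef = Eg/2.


Step 1: For an intrinsic semiconductor, the Fermi level sits at midgap.
Step 2: Ef = Eg / 2 = 0.529 / 2 = 0.2645 eV

0.2645


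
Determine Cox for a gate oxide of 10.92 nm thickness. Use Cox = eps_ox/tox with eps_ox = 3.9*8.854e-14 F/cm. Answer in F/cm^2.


Step 1: eps_ox = 3.9 * 8.854e-14 = 3.45306e-13 F/cm
Step 2: tox in cm = 10.92 nm * 1e-7 = 1.0920e-06 cm
Step 3: Cox = 3.45306e-13 / 1.0920e-06 = 3.16e-07 F/cm^2

3.16e-07


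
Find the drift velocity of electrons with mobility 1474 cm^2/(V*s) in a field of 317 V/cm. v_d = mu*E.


Step 1: v_d = mu * E
Step 2: v_d = 1474 * 317 = 467258
Step 3: v_d = 4.67e+05 cm/s

4.67e+05


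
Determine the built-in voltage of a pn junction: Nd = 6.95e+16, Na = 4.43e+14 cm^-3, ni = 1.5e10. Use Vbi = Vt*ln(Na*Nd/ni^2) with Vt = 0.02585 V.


Step 1: Compute Na*Nd/ni^2 = 4.43e+14 * 6.95e+16 / (1.5e10)^2 = 1.3684e+11
Step 2: ln(1.3684e+11) = 25.6421
Step 3: Vbi = 0.02585 * 25.6421 = 0.663 V

0.663


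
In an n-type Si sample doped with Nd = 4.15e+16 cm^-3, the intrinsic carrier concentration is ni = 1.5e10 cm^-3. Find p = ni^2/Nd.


Step 1: Since Nd >> ni, n ≈ Nd = 4.15e+16 cm^-3
Step 2: p = ni^2 / n = (1.5e10)^2 / 4.15e+16
Step 3: p = 2.25e20 / 4.15e+16 = 5.42e+03 cm^-3

5.42e+03


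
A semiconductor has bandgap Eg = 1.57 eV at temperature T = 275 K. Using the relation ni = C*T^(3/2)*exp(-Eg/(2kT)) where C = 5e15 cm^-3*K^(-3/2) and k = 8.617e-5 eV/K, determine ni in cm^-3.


Step 1: Compute kT = 8.617e-5 * 275 = 0.02369675 eV
Step 2: Exponent = -Eg/(2kT) = -1.57/(2*0.02369675) = -33.12691
Step 3: T^(3/2) = 275^1.5 = 4560.36
Step 4: ni = 5e15 * 4560.36 * exp(-33.12691) = 9.36e+04 cm^-3

9.36e+04


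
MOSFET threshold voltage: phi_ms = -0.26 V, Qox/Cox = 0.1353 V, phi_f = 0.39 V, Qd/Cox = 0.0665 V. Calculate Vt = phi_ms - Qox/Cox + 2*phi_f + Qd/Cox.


Step 1: Vt = phi_ms - Qox/Cox + 2*phi_f + Qd/Cox
Step 2: Vt = -0.26 - 0.1353 + 2*0.39 + 0.0665
Step 3: Vt = -0.26 - 0.1353 + 0.78 + 0.0665
Step 4: Vt = 0.4512 V

0.4512


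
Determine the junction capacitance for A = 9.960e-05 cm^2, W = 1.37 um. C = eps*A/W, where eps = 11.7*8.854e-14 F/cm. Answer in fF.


Step 1: eps_Si = 11.7 * 8.854e-14 = 1.035918e-12 F/cm
Step 2: W in cm = 1.37 * 1e-4 = 1.37e-04 cm
Step 3: C = 1.035918e-12 * 9.960e-05 / 1.37e-04 = 7.531199e-13 F
Step 4: C = 753.12 fF

753.12


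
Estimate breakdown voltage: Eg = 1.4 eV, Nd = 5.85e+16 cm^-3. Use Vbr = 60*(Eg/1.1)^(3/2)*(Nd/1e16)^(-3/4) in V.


Step 1: Eg/1.1 = 1.4/1.1 = 1.272727
Step 2: (Eg/1.1)^1.5 = 1.272727^1.5 = 1.435830
Step 3: (Nd/1e16)^(-0.75) = (5.85)^(-0.75) = 0.265848
Step 4: Vbr = 60 * 1.435830 * 0.265848 = 22.9 V

22.9


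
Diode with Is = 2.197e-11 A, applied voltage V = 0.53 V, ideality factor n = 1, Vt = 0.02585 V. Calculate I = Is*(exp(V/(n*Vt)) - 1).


Step 1: V/(n*Vt) = 0.53/(1*0.02585) = 20.5029
Step 2: exp(20.5029) = 8.0223e+08
Step 3: I = 2.197e-11 * (8.0223e+08 - 1) = 1.76e-02 A

1.76e-02


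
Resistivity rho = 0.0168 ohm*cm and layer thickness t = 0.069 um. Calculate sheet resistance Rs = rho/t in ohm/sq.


Step 1: Convert thickness to cm: t = 0.069 um = 6.9000e-06 cm
Step 2: Rs = rho / t = 0.0168 / 6.9000e-06
Step 3: Rs = 2434.8 ohm/sq

2434.8


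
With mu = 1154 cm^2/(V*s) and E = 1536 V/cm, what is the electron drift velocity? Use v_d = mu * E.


Step 1: v_d = mu * E
Step 2: v_d = 1154 * 1536 = 1772544
Step 3: v_d = 1.77e+06 cm/s

1.77e+06
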